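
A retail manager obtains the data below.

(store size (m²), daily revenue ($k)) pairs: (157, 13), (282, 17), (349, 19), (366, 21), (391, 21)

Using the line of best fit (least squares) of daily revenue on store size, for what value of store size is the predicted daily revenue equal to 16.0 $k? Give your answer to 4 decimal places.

246.3849

n = 5, Σx = 1545, Σy = 91, Σxy = 29363, Σx² = 512811
Sxx = Σx² − (Σx)²/n = 512811 − 477405 = 35406
Sxy = Σxy − (Σx)(Σy)/n = 29363 − 28119 = 1244
b = Sxy/Sxx = 1244/35406 = 0.035135
a = ȳ − b·x̄ = 18.2 − 0.035135·309 = 7.343196
Set a + b·x = 16.0: x = (16.0 − 7.343196) / 0.035135 = 246.384887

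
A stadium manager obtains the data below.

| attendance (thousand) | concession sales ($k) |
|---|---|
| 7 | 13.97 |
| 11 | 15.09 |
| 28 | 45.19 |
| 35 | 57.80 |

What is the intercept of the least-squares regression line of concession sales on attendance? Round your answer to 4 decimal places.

n = 4, Σx = 81, Σy = 132.05, Σxy = 3552.1, Σx² = 2179
Sxx = Σx² − (Σx)²/n = 2179 − 1640.25 = 538.75
Sxy = Σxy − (Σx)(Σy)/n = 3552.1 − 2674.0125 = 878.0875
b = Sxy/Sxx = 878.0875/538.75 = 1.629861
a = ȳ − b·x̄ = 33.0125 − 1.629861·20.25 = 0.007819

0.0078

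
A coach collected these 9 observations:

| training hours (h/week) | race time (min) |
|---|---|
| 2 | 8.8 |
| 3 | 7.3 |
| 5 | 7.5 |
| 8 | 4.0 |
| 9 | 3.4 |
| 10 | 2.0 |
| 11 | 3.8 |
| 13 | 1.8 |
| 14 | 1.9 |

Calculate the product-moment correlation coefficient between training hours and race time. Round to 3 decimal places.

n = 9, Σx = 75, Σy = 40.5, Σxy = 251.4, Σx² = 769, Σy² = 239.83
Sxx = Σx² − (Σx)²/n = 769 − 625 = 144
Sxy = Σxy − (Σx)(Σy)/n = 251.4 − 337.5 = -86.1
Syy = Σy² − (Σy)²/n = 239.83 − 182.25 = 57.58
r = Sxy/√(Sxx·Syy) = -86.1/√(8291.52) = -86.1/91.057784 = -0.945553

-0.946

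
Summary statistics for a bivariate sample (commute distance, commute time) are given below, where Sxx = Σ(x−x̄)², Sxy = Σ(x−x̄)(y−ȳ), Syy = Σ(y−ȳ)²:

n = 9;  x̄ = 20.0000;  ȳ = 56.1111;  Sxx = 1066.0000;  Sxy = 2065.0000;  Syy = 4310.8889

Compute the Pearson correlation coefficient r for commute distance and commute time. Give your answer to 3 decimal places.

0.963

r = Sxy/√(Sxx·Syy) = 2065/√(4595407.5674) = 2065/2143.690175 = 0.963292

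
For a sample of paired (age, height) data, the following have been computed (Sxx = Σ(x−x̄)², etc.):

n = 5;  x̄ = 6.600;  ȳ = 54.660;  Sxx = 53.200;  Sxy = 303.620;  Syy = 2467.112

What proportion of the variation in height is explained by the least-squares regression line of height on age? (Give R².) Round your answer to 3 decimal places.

R² = Sxy²/(Sxx·Syy) = (303.62)²/(53.2·2467.112) = 0.702361

0.702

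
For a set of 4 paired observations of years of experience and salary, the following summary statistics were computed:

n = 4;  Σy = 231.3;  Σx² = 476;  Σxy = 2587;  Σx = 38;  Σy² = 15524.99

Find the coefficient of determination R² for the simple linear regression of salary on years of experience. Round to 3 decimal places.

0.614

Sxx = Σx² − (Σx)²/n = 476 − 361 = 115
Sxy = Σxy − (Σx)(Σy)/n = 2587 − 2197.35 = 389.65
Syy = Σy² − (Σy)²/n = 15524.99 − 13374.9225 = 2150.0675
R² = Sxy²/(Sxx·Syy) = (389.65)²/(115·2150.0675) = 0.614044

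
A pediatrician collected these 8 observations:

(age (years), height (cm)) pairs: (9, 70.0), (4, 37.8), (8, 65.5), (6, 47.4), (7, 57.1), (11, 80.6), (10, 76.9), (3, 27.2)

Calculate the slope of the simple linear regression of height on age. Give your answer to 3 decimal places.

n = 8, Σx = 58, Σy = 462.5, Σxy = 3726.5, Σx² = 476
Sxx = Σx² − (Σx)²/n = 476 − 420.5 = 55.5
Sxy = Σxy − (Σx)(Σy)/n = 3726.5 − 3353.125 = 373.375
b = Sxy/Sxx = 373.375/55.5 = 6.727477

6.727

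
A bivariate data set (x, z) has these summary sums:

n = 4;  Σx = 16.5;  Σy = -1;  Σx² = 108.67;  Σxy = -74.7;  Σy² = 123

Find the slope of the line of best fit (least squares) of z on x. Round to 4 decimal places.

-1.7380

Sxx = Σx² − (Σx)²/n = 108.67 − 68.0625 = 40.6075
Sxy = Σxy − (Σx)(Σy)/n = -74.7 − (-4.125) = -70.575
b = Sxy/Sxx = -70.575/40.6075 = -1.737979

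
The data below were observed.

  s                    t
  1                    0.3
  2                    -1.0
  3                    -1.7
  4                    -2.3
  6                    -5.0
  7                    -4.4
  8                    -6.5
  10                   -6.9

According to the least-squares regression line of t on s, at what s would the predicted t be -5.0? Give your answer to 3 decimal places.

n = 8, Σx = 41, Σy = -27.5, Σxy = -197.8, Σx² = 279
Sxx = Σx² − (Σx)²/n = 279 − 210.125 = 68.875
Sxy = Σxy − (Σx)(Σy)/n = -197.8 − (-140.9375) = -56.8625
b = Sxy/Sxx = -56.8625/68.875 = -0.825590
a = ȳ − b·x̄ = -3.4375 − (-0.825590)·5.125 = 0.793648
Set a + b·x = -5.0: x = (-5.0 − 0.793648) / (-0.825590) = 7.017586

7.018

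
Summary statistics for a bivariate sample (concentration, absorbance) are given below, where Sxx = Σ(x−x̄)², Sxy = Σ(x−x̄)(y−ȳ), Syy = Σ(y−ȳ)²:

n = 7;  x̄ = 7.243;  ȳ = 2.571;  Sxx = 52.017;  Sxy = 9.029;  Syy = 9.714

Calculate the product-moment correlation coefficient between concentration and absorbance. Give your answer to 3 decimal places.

0.402

r = Sxy/√(Sxx·Syy) = 9.029/√(505.293138) = 9.029/22.478726 = 0.401669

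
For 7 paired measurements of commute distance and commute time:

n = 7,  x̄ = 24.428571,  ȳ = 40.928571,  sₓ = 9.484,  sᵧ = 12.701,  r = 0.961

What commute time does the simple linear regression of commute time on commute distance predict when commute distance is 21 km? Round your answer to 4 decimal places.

36.5161

b = r · sᵧ/sₓ = 0.961 · 12.701/9.484 = 1.286974
a = ȳ − b·x̄ = 40.928571 − 1.286974·24.428571 = 9.489636
ŷ(21) = a + b·21 = 9.489636 + 1.286974·21 = 36.516089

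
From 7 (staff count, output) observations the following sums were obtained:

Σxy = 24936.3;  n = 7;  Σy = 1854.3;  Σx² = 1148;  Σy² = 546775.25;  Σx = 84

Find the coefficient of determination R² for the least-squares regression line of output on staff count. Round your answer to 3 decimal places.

Sxx = Σx² − (Σx)²/n = 1148 − 1008 = 140
Sxy = Σxy − (Σx)(Σy)/n = 24936.3 − 22251.6 = 2684.7
Syy = Σy² − (Σy)²/n = 546775.25 − 491204.07 = 55571.18
R² = Sxy²/(Sxx·Syy) = (2684.7)²/(140·55571.18) = 0.926433

0.926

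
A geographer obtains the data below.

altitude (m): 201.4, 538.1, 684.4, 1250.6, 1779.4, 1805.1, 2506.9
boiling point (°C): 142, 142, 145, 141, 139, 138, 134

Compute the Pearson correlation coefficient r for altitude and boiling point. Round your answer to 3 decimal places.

n = 7, Σx = 8765.9, Σy = 981, Σxy = 1212946.6, Σx² = 15071715.27, Σy² = 137555
Sxx = Σx² − (Σx)²/n = 15071715.27 − 10977286.115714 = 4094429.154286
Sxy = Σxy − (Σx)(Σy)/n = 1212946.6 − 1228478.271429 = -15531.671429
Syy = Σy² − (Σy)²/n = 137555 − 137480.142857 = 74.857143
r = Sxy/√(Sxx·Syy) = -15531.671429/√(306497268.120816) = -15531.671429/17507.063378 = -0.887166

-0.887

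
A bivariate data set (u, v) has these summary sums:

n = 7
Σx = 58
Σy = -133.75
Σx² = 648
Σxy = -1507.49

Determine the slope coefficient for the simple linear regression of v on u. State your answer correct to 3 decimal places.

-2.385

Sxx = Σx² − (Σx)²/n = 648 − 480.571429 = 167.428571
Sxy = Σxy − (Σx)(Σy)/n = -1507.49 − (-1108.214286) = -399.275714
b = Sxy/Sxx = -399.275714/167.428571 = -2.384753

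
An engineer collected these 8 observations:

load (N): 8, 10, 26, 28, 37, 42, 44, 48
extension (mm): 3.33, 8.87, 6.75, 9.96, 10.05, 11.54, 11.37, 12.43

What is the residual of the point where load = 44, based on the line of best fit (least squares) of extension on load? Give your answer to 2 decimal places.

n = 8, Σx = 243, Σy = 74.3, Σxy = 2523.17, Σx² = 8997
Sxx = Σx² − (Σx)²/n = 8997 − 7381.125 = 1615.875
Sxy = Σxy − (Σx)(Σy)/n = 2523.17 − 2256.8625 = 266.3075
b = Sxy/Sxx = 266.3075/1615.875 = 0.164807
a = ȳ − b·x̄ = 9.2875 − 0.164807·30.375 = 4.281488
ŷ(44) = 4.281488 + 0.164807·44 = 11.532995
residual = y − ŷ = 11.37 − 11.532995 = -0.162995

-0.16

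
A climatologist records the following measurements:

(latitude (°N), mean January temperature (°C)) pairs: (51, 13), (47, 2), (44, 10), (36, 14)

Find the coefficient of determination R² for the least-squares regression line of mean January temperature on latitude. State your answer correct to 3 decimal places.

n = 4, Σx = 178, Σy = 39, Σxy = 1701, Σx² = 8042, Σy² = 469
Sxx = Σx² − (Σx)²/n = 8042 − 7921 = 121
Sxy = Σxy − (Σx)(Σy)/n = 1701 − 1735.5 = -34.5
Syy = Σy² − (Σy)²/n = 469 − 380.25 = 88.75
R² = Sxy²/(Sxx·Syy) = (-34.5)²/(121·88.75) = 0.110837

0.111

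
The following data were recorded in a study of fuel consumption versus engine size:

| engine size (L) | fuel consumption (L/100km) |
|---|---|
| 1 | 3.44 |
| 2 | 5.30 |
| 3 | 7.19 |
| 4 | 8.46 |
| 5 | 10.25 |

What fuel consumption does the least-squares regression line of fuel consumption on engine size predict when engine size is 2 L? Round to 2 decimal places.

5.25

n = 5, Σx = 15, Σy = 34.64, Σxy = 120.7, Σx² = 55
Sxx = Σx² − (Σx)²/n = 55 − 45 = 10
Sxy = Σxy − (Σx)(Σy)/n = 120.7 − 103.92 = 16.78
b = Sxy/Sxx = 16.78/10 = 1.678
a = ȳ − b·x̄ = 6.928 − 1.678·3 = 1.894
ŷ(2) = a + b·2 = 1.894 + 1.678·2 = 5.25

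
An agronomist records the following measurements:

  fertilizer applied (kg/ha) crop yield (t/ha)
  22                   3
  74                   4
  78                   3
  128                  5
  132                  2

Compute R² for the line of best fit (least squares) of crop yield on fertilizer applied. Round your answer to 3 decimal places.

n = 5, Σx = 434, Σy = 17, Σxy = 1500, Σx² = 45852, Σy² = 63
Sxx = Σx² − (Σx)²/n = 45852 − 37671.2 = 8180.8
Sxy = Σxy − (Σx)(Σy)/n = 1500 − 1475.6 = 24.4
Syy = Σy² − (Σy)²/n = 63 − 57.8 = 5.2
R² = Sxy²/(Sxx·Syy) = (24.4)²/(8180.8·5.2) = 0.013995

0.014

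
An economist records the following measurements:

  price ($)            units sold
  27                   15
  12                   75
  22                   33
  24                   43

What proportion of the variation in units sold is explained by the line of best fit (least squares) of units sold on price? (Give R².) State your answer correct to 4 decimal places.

n = 4, Σx = 85, Σy = 166, Σxy = 3063, Σx² = 1933, Σy² = 8788
Sxx = Σx² − (Σx)²/n = 1933 − 1806.25 = 126.75
Sxy = Σxy − (Σx)(Σy)/n = 3063 − 3527.5 = -464.5
Syy = Σy² − (Σy)²/n = 8788 − 6889 = 1899
R² = Sxy²/(Sxx·Syy) = (-464.5)²/(126.75·1899) = 0.896393

0.8964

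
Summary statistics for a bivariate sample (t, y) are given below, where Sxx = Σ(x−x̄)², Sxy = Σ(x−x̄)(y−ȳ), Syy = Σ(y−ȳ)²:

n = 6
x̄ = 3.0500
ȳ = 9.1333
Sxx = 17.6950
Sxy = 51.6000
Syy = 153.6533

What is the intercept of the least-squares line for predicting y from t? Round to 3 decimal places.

b = Sxy/Sxx = 51.6/17.695 = 2.916078
a = ȳ − b·x̄ = 9.1333 − 2.916078·3.05 = 0.239262

0.239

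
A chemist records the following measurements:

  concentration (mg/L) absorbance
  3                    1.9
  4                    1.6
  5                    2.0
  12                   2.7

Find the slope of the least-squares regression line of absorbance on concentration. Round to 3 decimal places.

n = 4, Σx = 24, Σy = 8.2, Σxy = 54.5, Σx² = 194
Sxx = Σx² − (Σx)²/n = 194 − 144 = 50
Sxy = Σxy − (Σx)(Σy)/n = 54.5 − 49.2 = 5.3
b = Sxy/Sxx = 5.3/50 = 0.106

0.106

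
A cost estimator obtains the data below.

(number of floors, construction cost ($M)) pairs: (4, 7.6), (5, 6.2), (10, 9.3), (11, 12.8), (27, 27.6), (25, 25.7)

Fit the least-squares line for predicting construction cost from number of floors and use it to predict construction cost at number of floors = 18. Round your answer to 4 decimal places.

18.9244

n = 6, Σx = 82, Σy = 89.2, Σxy = 1682.9, Σx² = 1616
Sxx = Σx² − (Σx)²/n = 1616 − 1120.666667 = 495.333333
Sxy = Σxy − (Σx)(Σy)/n = 1682.9 − 1219.066667 = 463.833333
b = Sxy/Sxx = 463.833333/495.333333 = 0.936406
a = ȳ − b·x̄ = 14.866667 − 0.936406·13.666667 = 2.069112
ŷ(18) = a + b·18 = 2.069112 + 0.936406·18 = 18.924428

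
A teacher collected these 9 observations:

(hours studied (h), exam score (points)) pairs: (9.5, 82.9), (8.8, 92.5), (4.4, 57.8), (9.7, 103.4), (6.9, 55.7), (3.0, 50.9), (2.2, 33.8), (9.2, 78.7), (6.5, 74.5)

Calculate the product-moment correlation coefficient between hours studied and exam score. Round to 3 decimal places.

n = 9, Σx = 60.2, Σy = 630.2, Σxy = 4678.53, Σx² = 469.48, Σy² = 48040.74
Sxx = Σx² − (Σx)²/n = 469.48 − 402.671111 = 66.808889
Sxy = Σxy − (Σx)(Σy)/n = 4678.53 − 4215.337778 = 463.192222
Syy = Σy² − (Σy)²/n = 48040.74 − 44128.004444 = 3912.735556
r = Sxy/√(Sxx·Syy) = 463.192222/√(261405.514983) = 463.192222/511.278315 = 0.905949

0.906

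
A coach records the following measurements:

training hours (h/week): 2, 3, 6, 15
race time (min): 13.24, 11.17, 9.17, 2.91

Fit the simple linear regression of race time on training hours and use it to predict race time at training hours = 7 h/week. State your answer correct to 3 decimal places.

n = 4, Σx = 26, Σy = 36.49, Σxy = 158.66, Σx² = 274
Sxx = Σx² − (Σx)²/n = 274 − 169 = 105
Sxy = Σxy − (Σx)(Σy)/n = 158.66 − 237.185 = -78.525
b = Sxy/Sxx = -78.525/105 = -0.747857
a = ȳ − b·x̄ = 9.1225 − (-0.747857)·6.5 = 13.983571
ŷ(7) = a + b·7 = 13.983571 + (-0.747857)·7 = 8.748571

8.749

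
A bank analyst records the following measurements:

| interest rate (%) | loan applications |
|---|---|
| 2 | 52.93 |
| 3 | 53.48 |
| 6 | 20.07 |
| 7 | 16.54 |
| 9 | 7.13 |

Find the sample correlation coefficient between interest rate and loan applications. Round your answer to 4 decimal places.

-0.9772

n = 5, Σx = 27, Σy = 150.15, Σxy = 566.67, Σx² = 179, Σy² = 6388.9087
Sxx = Σx² − (Σx)²/n = 179 − 145.8 = 33.2
Sxy = Σxy − (Σx)(Σy)/n = 566.67 − 810.81 = -244.14
Syy = Σy² − (Σy)²/n = 6388.9087 − 4509.0045 = 1879.9042
r = Sxy/√(Sxx·Syy) = -244.14/√(62412.81944) = -244.14/249.825578 = -0.977242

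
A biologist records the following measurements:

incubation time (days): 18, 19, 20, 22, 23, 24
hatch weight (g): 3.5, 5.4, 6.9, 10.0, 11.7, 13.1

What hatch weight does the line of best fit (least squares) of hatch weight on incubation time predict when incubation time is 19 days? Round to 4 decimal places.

5.2548

n = 6, Σx = 126, Σy = 50.6, Σxy = 1107.1, Σx² = 2674
Sxx = Σx² − (Σx)²/n = 2674 − 2646 = 28
Sxy = Σxy − (Σx)(Σy)/n = 1107.1 − 1062.6 = 44.5
b = Sxy/Sxx = 44.5/28 = 1.589286
a = ȳ − b·x̄ = 8.433333 − 1.589286·21 = -24.941667
ŷ(19) = a + b·19 = -24.941667 + 1.589286·19 = 5.254762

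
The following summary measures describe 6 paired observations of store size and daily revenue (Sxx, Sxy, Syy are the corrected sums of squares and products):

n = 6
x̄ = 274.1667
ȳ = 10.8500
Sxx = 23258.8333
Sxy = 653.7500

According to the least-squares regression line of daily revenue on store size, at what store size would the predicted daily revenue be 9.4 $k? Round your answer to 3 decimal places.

b = Sxy/Sxx = 653.75/23258.8333 = 0.028108
a = ȳ − b·x̄ = 10.85 − 0.028108·274.1667 = 3.143832
Set a + b·x = 9.4: x = (9.4 − 3.143832) / 0.028108 = 222.579230

222.579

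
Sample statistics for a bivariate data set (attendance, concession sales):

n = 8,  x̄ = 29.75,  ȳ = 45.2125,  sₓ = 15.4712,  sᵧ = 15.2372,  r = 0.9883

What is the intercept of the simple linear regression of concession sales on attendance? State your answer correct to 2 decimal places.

16.26

b = r · sᵧ/sₓ = 0.9883 · 15.2372/15.4712 = 0.973352
a = ȳ − b·x̄ = 45.2125 − 0.973352·29.75 = 16.255276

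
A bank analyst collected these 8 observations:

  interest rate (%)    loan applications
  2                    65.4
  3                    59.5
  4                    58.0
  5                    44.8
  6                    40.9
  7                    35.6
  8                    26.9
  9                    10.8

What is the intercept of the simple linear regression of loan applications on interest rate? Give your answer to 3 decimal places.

83.090

n = 8, Σx = 44, Σy = 341.9, Σxy = 1572.3, Σx² = 284
Sxx = Σx² − (Σx)²/n = 284 − 242 = 42
Sxy = Σxy − (Σx)(Σy)/n = 1572.3 − 1880.45 = -308.15
b = Sxy/Sxx = -308.15/42 = -7.336905
a = ȳ − b·x̄ = 42.7375 − (-7.336905)·5.5 = 83.090476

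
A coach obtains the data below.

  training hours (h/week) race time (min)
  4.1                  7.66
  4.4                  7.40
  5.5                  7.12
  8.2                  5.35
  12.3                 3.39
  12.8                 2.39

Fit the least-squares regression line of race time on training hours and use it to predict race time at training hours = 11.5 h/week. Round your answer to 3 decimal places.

3.488

n = 6, Σx = 47.3, Σy = 33.31, Σxy = 219.285, Σx² = 448.79
Sxx = Σx² − (Σx)²/n = 448.79 − 372.881667 = 75.908333
Sxy = Σxy − (Σx)(Σy)/n = 219.285 − 262.593833 = -43.308833
b = Sxy/Sxx = -43.308833/75.908333 = -0.570541
a = ȳ − b·x̄ = 5.551667 − (-0.570541)·7.883333 = 10.049433
ŷ(11.5) = a + b·11.5 = 10.049433 + (-0.570541)·11.5 = 3.488209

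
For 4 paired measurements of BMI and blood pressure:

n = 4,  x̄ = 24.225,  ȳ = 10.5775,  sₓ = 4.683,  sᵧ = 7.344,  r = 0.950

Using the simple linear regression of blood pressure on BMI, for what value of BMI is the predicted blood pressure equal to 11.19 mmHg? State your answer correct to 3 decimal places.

24.636

b = r · sᵧ/sₓ = 0.95 · 7.344/4.683 = 1.489814
a = ȳ − b·x̄ = 10.5775 − 1.489814·24.225 = -25.513250
Set a + b·x = 11.19: x = (11.19 − (-25.513250)) / 1.489814 = 24.636125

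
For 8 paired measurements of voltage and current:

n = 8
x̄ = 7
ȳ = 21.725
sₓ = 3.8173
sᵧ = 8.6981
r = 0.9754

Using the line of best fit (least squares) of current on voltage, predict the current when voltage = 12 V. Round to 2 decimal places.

32.84

b = r · sᵧ/sₓ = 0.9754 · 8.6981/3.8173 = 2.222546
a = ȳ − b·x̄ = 21.725 − 2.222546·7 = 6.167175
ŷ(12) = a + b·12 = 6.167175 + 2.222546·12 = 32.837732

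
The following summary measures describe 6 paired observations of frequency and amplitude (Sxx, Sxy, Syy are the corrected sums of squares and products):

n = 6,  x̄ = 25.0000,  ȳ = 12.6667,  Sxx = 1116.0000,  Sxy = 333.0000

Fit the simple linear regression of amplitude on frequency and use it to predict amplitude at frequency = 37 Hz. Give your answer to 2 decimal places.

16.25

b = Sxy/Sxx = 333/1116 = 0.298387
a = ȳ − b·x̄ = 12.6667 − 0.298387·25 = 5.207023
ŷ(37) = a + b·37 = 5.207023 + 0.298387·37 = 16.247345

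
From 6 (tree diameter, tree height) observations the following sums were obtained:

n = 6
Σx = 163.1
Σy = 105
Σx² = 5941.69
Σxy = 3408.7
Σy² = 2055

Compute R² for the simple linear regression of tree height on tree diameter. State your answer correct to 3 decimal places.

Sxx = Σx² − (Σx)²/n = 5941.69 − 4433.601667 = 1508.088333
Sxy = Σxy − (Σx)(Σy)/n = 3408.7 − 2854.25 = 554.45
Syy = Σy² − (Σy)²/n = 2055 − 1837.5 = 217.5
R² = Sxy²/(Sxx·Syy) = (554.45)²/(1508.088333·217.5) = 0.937214

0.937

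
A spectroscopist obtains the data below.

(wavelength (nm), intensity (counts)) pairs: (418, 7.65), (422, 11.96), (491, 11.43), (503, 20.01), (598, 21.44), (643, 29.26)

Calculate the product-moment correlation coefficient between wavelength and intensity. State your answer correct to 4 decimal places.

0.9259

n = 6, Σx = 3075, Σy = 101.75, Σxy = 55557.28, Σx² = 1617951, Σy² = 2048.4303
Sxx = Σx² − (Σx)²/n = 1617951 − 1575937.5 = 42013.5
Sxy = Σxy − (Σx)(Σy)/n = 55557.28 − 52146.875 = 3410.405
Syy = Σy² − (Σy)²/n = 2048.4303 − 1725.510417 = 322.919883
r = Sxy/√(Sxx·Syy) = 3410.405/√(13566994.518425) = 3410.405/3683.340131 = 0.925900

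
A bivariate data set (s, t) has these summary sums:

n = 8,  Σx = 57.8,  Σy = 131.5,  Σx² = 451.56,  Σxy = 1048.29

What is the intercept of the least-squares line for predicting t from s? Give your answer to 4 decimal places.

Sxx = Σx² − (Σx)²/n = 451.56 − 417.605 = 33.955
Sxy = Σxy − (Σx)(Σy)/n = 1048.29 − 950.0875 = 98.2025
b = Sxy/Sxx = 98.2025/33.955 = 2.892137
a = ȳ − b·x̄ = 16.4375 − 2.892137·7.225 = -4.458187

-4.4582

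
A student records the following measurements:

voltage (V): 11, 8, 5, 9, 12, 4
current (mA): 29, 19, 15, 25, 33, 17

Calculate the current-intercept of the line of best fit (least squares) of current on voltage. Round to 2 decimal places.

5.65

n = 6, Σx = 49, Σy = 138, Σxy = 1235, Σx² = 451
Sxx = Σx² − (Σx)²/n = 451 − 400.166667 = 50.833333
Sxy = Σxy − (Σx)(Σy)/n = 1235 − 1127 = 108
b = Sxy/Sxx = 108/50.833333 = 2.124590
a = ȳ − b·x̄ = 23 − 2.124590·8.166667 = 5.649180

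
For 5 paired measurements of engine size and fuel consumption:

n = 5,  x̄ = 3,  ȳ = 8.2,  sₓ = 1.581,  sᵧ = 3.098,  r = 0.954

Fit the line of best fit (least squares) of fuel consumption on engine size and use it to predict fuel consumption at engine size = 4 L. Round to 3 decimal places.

10.069

b = r · sᵧ/sₓ = 0.954 · 3.098/1.581 = 1.869381
a = ȳ − b·x̄ = 8.2 − 1.869381·3 = 2.591856
ŷ(4) = a + b·4 = 2.591856 + 1.869381·4 = 10.069381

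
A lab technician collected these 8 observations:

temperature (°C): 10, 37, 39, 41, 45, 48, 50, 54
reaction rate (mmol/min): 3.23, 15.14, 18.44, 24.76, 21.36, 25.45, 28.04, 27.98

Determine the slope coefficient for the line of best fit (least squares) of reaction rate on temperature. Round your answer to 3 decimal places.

0.591

n = 8, Σx = 324, Σy = 164.4, Σxy = 7422.52, Σx² = 14416
Sxx = Σx² − (Σx)²/n = 14416 − 13122 = 1294
Sxy = Σxy − (Σx)(Σy)/n = 7422.52 − 6658.2 = 764.32
b = Sxy/Sxx = 764.32/1294 = 0.590665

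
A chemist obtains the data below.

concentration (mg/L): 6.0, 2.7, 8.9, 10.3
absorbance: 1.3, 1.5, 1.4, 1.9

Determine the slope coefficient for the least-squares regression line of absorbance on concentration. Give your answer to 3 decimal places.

0.039

n = 4, Σx = 27.9, Σy = 6.1, Σxy = 43.88, Σx² = 228.59
Sxx = Σx² − (Σx)²/n = 228.59 − 194.6025 = 33.9875
Sxy = Σxy − (Σx)(Σy)/n = 43.88 − 42.5475 = 1.3325
b = Sxy/Sxx = 1.3325/33.9875 = 0.039206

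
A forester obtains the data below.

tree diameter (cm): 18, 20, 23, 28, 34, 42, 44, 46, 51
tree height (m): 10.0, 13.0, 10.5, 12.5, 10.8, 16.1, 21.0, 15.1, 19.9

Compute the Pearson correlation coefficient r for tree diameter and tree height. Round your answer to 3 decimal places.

0.822

n = 9, Σx = 306, Σy = 128.9, Σxy = 4708.4, Σx² = 11610, Σy² = 1976.37
Sxx = Σx² − (Σx)²/n = 11610 − 10404 = 1206
Sxy = Σxy − (Σx)(Σy)/n = 4708.4 − 4382.6 = 325.8
Syy = Σy² − (Σy)²/n = 1976.37 − 1846.134444 = 130.235556
r = Sxy/√(Sxx·Syy) = 325.8/√(157064.08) = 325.8/396.313109 = 0.822077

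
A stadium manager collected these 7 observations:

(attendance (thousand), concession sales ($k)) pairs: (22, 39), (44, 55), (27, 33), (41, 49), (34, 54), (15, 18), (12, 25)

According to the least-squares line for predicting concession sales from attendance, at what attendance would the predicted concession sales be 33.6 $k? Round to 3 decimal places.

n = 7, Σx = 195, Σy = 273, Σxy = 8584, Σx² = 6355
Sxx = Σx² − (Σx)²/n = 6355 − 5432.142857 = 922.857143
Sxy = Σxy − (Σx)(Σy)/n = 8584 − 7605 = 979
b = Sxy/Sxx = 979/922.857143 = 1.060836
a = ȳ − b·x̄ = 39 − 1.060836·27.857143 = 9.448142
Set a + b·x = 33.6: x = (33.6 − 9.448142) / 1.060836 = 22.766817

22.767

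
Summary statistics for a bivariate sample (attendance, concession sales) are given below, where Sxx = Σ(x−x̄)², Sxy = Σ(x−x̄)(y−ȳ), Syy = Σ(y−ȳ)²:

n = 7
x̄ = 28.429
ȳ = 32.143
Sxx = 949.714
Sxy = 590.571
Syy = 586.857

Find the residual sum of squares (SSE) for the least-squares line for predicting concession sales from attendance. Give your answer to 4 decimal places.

219.6158

b = Sxy/Sxx = 590.571/949.714 = 0.621841
SSE = Syy − b·Sxy = 586.857 − 0.621841·590.571 = 219.615803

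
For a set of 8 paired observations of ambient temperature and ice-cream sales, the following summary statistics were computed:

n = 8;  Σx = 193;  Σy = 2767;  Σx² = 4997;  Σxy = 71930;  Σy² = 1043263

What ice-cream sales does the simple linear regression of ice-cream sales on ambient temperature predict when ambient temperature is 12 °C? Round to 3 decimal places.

161.759

Sxx = Σx² − (Σx)²/n = 4997 − 4656.125 = 340.875
Sxy = Σxy − (Σx)(Σy)/n = 71930 − 66753.875 = 5176.125
b = Sxy/Sxx = 5176.125/340.875 = 15.184818
a = ȳ − b·x̄ = 345.875 − 15.184818·24.125 = -20.458746
ŷ(12) = a + b·12 = -20.458746 + 15.184818·12 = 161.759076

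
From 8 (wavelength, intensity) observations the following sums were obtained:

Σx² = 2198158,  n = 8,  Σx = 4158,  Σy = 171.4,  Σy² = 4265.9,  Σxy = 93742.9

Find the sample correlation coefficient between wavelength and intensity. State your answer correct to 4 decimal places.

0.9933

Sxx = Σx² − (Σx)²/n = 2198158 − 2161120.5 = 37037.5
Sxy = Σxy − (Σx)(Σy)/n = 93742.9 − 89085.15 = 4657.75
Syy = Σy² − (Σy)²/n = 4265.9 − 3672.245 = 593.655
r = Sxy/√(Sxx·Syy) = 4657.75/√(21987497.0625) = 4657.75/4689.082753 = 0.993318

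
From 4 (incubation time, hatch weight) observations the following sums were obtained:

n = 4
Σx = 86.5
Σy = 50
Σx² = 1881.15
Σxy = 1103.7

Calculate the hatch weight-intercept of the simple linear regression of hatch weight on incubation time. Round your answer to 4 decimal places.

Sxx = Σx² − (Σx)²/n = 1881.15 − 1870.5625 = 10.5875
Sxy = Σxy − (Σx)(Σy)/n = 1103.7 − 1081.25 = 22.45
b = Sxy/Sxx = 22.45/10.5875 = 2.120425
a = ȳ − b·x̄ = 12.5 − 2.120425·21.625 = -33.354191

-33.3542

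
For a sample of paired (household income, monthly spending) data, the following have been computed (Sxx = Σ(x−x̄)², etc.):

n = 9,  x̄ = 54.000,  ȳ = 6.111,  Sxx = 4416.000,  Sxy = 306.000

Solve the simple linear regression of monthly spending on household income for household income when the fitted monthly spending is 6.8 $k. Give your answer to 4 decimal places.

63.9432

b = Sxy/Sxx = 306/4416 = 0.069293
a = ȳ − b·x̄ = 6.111 − 0.069293·54 = 2.369152
Set a + b·x = 6.8: x = (6.8 − 2.369152) / 0.069293 = 63.943216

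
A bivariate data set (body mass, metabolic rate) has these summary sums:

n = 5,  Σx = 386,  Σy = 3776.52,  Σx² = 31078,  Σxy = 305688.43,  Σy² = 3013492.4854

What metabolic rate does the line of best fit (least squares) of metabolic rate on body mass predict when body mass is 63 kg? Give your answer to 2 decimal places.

598.28

Sxx = Σx² − (Σx)²/n = 31078 − 29799.2 = 1278.8
Sxy = Σxy − (Σx)(Σy)/n = 305688.43 − 291547.344 = 14141.086
b = Sxy/Sxx = 14141.086/1278.8 = 11.058090
a = ȳ − b·x̄ = 755.304 − 11.058090·77.2 = -98.380579
ŷ(63) = a + b·63 = -98.380579 + 11.058090·63 = 598.279116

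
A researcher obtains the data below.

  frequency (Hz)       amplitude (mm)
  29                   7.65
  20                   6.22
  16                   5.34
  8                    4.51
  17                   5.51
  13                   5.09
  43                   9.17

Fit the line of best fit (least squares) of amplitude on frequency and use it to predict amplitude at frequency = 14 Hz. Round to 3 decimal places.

n = 7, Σx = 146, Σy = 43.49, Σxy = 1021.92, Σx² = 3868
Sxx = Σx² − (Σx)²/n = 3868 − 3045.142857 = 822.857143
Sxy = Σxy − (Σx)(Σy)/n = 1021.92 − 907.077143 = 114.842857
b = Sxy/Sxx = 114.842857/822.857143 = 0.139566
a = ȳ − b·x̄ = 6.212857 − 0.139566·20.857143 = 3.301910
ŷ(14) = a + b·14 = 3.301910 + 0.139566·14 = 5.255833

5.256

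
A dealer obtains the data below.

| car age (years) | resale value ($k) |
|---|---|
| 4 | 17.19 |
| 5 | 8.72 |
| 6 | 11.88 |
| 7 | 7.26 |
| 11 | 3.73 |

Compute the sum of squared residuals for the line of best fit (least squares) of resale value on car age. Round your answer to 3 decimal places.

n = 5, Σx = 33, Σy = 48.78, Σxy = 275.49, Σx² = 247, Σy² = 579.2894
Sxx = Σx² − (Σx)²/n = 247 − 217.8 = 29.2
Sxy = Σxy − (Σx)(Σy)/n = 275.49 − 321.948 = -46.458
Syy = Σy² − (Σy)²/n = 579.2894 − 475.89768 = 103.39172
b = Sxy/Sxx = -46.458/29.2 = -1.591027
SSE = Syy − b·Sxy = 103.39172 − (-1.591027)·(-46.458) = 29.475769

29.476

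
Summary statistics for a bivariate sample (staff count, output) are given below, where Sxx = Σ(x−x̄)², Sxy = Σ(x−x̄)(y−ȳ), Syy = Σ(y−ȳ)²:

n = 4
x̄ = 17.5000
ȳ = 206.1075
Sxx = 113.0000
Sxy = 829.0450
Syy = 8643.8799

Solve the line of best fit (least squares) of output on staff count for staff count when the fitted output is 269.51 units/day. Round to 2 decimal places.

b = Sxy/Sxx = 829.045/113 = 7.336681
a = ȳ − b·x̄ = 206.1075 − 7.336681·17.5 = 77.715575
Set a + b·x = 269.51: x = (269.51 − 77.715575) / 7.336681 = 26.141850

26.14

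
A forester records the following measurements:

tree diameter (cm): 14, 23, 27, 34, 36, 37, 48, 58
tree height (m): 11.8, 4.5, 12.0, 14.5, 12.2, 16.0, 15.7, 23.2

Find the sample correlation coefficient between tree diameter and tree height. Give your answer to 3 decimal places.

n = 8, Σx = 277, Σy = 109.9, Σxy = 4216.1, Σx² = 10943, Σy² = 1703.31
Sxx = Σx² − (Σx)²/n = 10943 − 9591.125 = 1351.875
Sxy = Σxy − (Σx)(Σy)/n = 4216.1 − 3805.2875 = 410.8125
Syy = Σy² − (Σy)²/n = 1703.31 − 1509.75125 = 193.55875
r = Sxy/√(Sxx·Syy) = 410.8125/√(261667.235156) = 410.8125/511.534197 = 0.803099

0.803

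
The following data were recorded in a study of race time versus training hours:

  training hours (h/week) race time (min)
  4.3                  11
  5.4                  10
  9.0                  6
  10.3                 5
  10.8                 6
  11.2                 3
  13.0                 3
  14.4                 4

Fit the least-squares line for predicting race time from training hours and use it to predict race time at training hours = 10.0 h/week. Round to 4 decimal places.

n = 8, Σx = 78.4, Σy = 48, Σxy = 401.8, Σx² = 853.18
Sxx = Σx² − (Σx)²/n = 853.18 − 768.32 = 84.86
Sxy = Σxy − (Σx)(Σy)/n = 401.8 − 470.4 = -68.6
b = Sxy/Sxx = -68.6/84.86 = -0.808390
a = ȳ − b·x̄ = 6 − (-0.808390)·9.8 = 13.922225
ŷ(10.0) = a + b·10.0 = 13.922225 + (-0.808390)·10 = 5.838322

5.8383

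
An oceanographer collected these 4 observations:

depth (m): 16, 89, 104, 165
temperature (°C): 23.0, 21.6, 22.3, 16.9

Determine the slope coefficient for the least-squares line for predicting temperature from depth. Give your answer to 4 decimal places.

n = 4, Σx = 374, Σy = 83.8, Σxy = 7398.1, Σx² = 46218
Sxx = Σx² − (Σx)²/n = 46218 − 34969 = 11249
Sxy = Σxy − (Σx)(Σy)/n = 7398.1 − 7835.3 = -437.2
b = Sxy/Sxx = -437.2/11249 = -0.038866

-0.0389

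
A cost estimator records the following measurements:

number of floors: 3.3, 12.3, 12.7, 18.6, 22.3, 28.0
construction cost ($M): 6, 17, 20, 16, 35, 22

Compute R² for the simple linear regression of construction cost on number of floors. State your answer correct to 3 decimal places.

0.527

n = 6, Σx = 97.2, Σy = 116, Σxy = 2177, Σx² = 1950.72, Σy² = 2690
Sxx = Σx² − (Σx)²/n = 1950.72 − 1574.64 = 376.08
Sxy = Σxy − (Σx)(Σy)/n = 2177 − 1879.2 = 297.8
Syy = Σy² − (Σy)²/n = 2690 − 2242.666667 = 447.333333
R² = Sxy²/(Sxx·Syy) = (297.8)²/(376.08·447.333333) = 0.527154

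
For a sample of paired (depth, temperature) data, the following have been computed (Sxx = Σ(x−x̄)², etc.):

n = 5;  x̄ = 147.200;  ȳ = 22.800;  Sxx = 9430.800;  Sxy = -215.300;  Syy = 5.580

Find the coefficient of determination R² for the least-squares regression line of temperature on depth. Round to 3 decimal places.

0.881

R² = Sxy²/(Sxx·Syy) = (-215.3)²/(9430.8·5.58) = 0.880857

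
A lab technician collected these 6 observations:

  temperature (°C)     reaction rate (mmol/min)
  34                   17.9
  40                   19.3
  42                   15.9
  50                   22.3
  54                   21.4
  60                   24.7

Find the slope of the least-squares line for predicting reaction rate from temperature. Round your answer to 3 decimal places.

n = 6, Σx = 280, Σy = 121.5, Σxy = 5801, Σx² = 13536
Sxx = Σx² − (Σx)²/n = 13536 − 13066.666667 = 469.333333
Sxy = Σxy − (Σx)(Σy)/n = 5801 − 5670 = 131
b = Sxy/Sxx = 131/469.333333 = 0.279119

0.279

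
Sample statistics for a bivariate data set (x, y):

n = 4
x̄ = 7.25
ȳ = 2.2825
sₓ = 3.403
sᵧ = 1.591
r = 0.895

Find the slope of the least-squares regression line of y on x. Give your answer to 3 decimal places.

b = r · sᵧ/sₓ = 0.895 · 1.591/3.403 = 0.418438

0.418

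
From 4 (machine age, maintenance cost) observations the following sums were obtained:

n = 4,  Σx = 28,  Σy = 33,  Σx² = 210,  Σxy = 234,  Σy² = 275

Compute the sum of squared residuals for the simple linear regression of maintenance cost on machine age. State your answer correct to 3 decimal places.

2.107

Sxx = Σx² − (Σx)²/n = 210 − 196 = 14
Sxy = Σxy − (Σx)(Σy)/n = 234 − 231 = 3
Syy = Σy² − (Σy)²/n = 275 − 272.25 = 2.75
b = Sxy/Sxx = 3/14 = 0.214286
SSE = Syy − b·Sxy = 2.75 − 0.214286·3 = 2.107143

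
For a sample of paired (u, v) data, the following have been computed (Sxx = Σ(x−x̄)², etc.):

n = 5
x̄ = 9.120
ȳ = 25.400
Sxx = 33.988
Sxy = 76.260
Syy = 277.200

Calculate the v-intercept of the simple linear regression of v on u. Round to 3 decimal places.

b = Sxy/Sxx = 76.26/33.988 = 2.243733
a = ȳ − b·x̄ = 25.4 − 2.243733·9.12 = 4.937154

4.937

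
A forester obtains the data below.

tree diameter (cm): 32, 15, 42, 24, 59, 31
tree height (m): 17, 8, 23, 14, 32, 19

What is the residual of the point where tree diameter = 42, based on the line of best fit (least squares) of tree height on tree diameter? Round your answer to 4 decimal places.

-0.1865

n = 6, Σx = 203, Σy = 113, Σxy = 4443, Σx² = 8031
Sxx = Σx² − (Σx)²/n = 8031 − 6868.166667 = 1162.833333
Sxy = Σxy − (Σx)(Σy)/n = 4443 − 3823.166667 = 619.833333
b = Sxy/Sxx = 619.833333/1162.833333 = 0.533037
a = ȳ − b·x̄ = 18.833333 − 0.533037·33.833333 = 0.798911
ŷ(42) = 0.798911 + 0.533037·42 = 23.186470
residual = y − ŷ = 23 − 23.186470 = -0.186470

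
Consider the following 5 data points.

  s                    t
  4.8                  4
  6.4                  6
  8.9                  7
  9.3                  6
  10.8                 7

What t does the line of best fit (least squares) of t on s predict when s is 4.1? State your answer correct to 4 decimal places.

n = 5, Σx = 40.2, Σy = 30, Σxy = 251.3, Σx² = 346.34
Sxx = Σx² − (Σx)²/n = 346.34 − 323.208 = 23.132
Sxy = Σxy − (Σx)(Σy)/n = 251.3 − 241.2 = 10.1
b = Sxy/Sxx = 10.1/23.132 = 0.436625
a = ȳ − b·x̄ = 6 − 0.436625·8.04 = 2.489538
ŷ(4.1) = a + b·4.1 = 2.489538 + 0.436625·4.1 = 4.279699

4.2797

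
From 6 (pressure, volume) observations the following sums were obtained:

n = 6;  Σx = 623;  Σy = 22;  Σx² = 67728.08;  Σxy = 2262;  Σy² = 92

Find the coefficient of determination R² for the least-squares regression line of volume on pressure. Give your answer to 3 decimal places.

Sxx = Σx² − (Σx)²/n = 67728.08 − 64688.166667 = 3039.913333
Sxy = Σxy − (Σx)(Σy)/n = 2262 − 2284.333333 = -22.333333
Syy = Σy² − (Σy)²/n = 92 − 80.666667 = 11.333333
R² = Sxy²/(Sxx·Syy) = (-22.333333)²/(3039.913333·11.333333) = 0.014477

0.014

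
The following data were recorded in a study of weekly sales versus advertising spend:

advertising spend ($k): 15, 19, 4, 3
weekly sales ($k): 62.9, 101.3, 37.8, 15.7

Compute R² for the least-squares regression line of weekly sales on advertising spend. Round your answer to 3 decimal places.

n = 4, Σx = 41, Σy = 217.7, Σxy = 3066.5, Σx² = 611, Σy² = 15893.43
Sxx = Σx² − (Σx)²/n = 611 − 420.25 = 190.75
Sxy = Σxy − (Σx)(Σy)/n = 3066.5 − 2231.425 = 835.075
Syy = Σy² − (Σy)²/n = 15893.43 − 11848.3225 = 4045.1075
R² = Sxy²/(Sxx·Syy) = (835.075)²/(190.75·4045.1075) = 0.903767

0.904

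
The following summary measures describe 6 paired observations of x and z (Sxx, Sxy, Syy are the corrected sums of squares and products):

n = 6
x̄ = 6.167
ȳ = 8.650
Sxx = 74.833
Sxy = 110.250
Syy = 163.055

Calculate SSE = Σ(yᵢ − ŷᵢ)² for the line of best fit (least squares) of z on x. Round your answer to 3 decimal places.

0.626

b = Sxy/Sxx = 110.25/74.833 = 1.473281
SSE = Syy − b·Sxy = 163.055 − 1.473281·110.25 = 0.625824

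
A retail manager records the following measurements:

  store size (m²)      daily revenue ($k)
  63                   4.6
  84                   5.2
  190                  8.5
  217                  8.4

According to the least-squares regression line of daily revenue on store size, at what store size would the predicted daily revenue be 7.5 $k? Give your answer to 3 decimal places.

169.425

n = 4, Σx = 554, Σy = 26.7, Σxy = 4164.4, Σx² = 94214
Sxx = Σx² − (Σx)²/n = 94214 − 76729 = 17485
Sxy = Σxy − (Σx)(Σy)/n = 4164.4 − 3697.95 = 466.45
b = Sxy/Sxx = 466.45/17485 = 0.026677
a = ȳ − b·x̄ = 6.675 − 0.026677·138.5 = 2.980214
Set a + b·x = 7.5: x = (7.5 − 2.980214) / 0.026677 = 169.425340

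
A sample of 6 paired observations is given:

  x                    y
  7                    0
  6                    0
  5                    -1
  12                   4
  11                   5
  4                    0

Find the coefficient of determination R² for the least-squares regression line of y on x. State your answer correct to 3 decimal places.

n = 6, Σx = 45, Σy = 8, Σxy = 98, Σx² = 391, Σy² = 42
Sxx = Σx² − (Σx)²/n = 391 − 337.5 = 53.5
Sxy = Σxy − (Σx)(Σy)/n = 98 − 60 = 38
Syy = Σy² − (Σy)²/n = 42 − 10.666667 = 31.333333
R² = Sxy²/(Sxx·Syy) = (38)²/(53.5·31.333333) = 0.861404

0.861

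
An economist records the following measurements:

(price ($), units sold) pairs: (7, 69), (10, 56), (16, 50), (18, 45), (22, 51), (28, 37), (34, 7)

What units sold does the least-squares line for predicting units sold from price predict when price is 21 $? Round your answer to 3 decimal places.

41.799

n = 7, Σx = 135, Σy = 315, Σxy = 5049, Σx² = 3153
Sxx = Σx² − (Σx)²/n = 3153 − 2603.571429 = 549.428571
Sxy = Σxy − (Σx)(Σy)/n = 5049 − 6075 = -1026
b = Sxy/Sxx = -1026/549.428571 = -1.867395
a = ȳ − b·x̄ = 45 − (-1.867395)·19.285714 = 81.014041
ŷ(21) = a + b·21 = 81.014041 + (-1.867395)·21 = 41.798752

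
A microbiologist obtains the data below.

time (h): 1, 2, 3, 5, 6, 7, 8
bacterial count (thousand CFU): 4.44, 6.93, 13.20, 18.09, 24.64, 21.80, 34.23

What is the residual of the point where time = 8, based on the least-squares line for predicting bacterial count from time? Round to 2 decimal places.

n = 7, Σx = 32, Σy = 123.33, Σxy = 722.63, Σx² = 188
Sxx = Σx² − (Σx)²/n = 188 − 146.285714 = 41.714286
Sxy = Σxy − (Σx)(Σy)/n = 722.63 − 563.794286 = 158.835714
b = Sxy/Sxx = 158.835714/41.714286 = 3.807705
a = ȳ − b·x̄ = 17.618571 − 3.807705·4.571429 = 0.211918
ŷ(8) = 0.211918 + 3.807705·8 = 30.673562
residual = y − ŷ = 34.23 − 30.673562 = 3.556438

3.56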